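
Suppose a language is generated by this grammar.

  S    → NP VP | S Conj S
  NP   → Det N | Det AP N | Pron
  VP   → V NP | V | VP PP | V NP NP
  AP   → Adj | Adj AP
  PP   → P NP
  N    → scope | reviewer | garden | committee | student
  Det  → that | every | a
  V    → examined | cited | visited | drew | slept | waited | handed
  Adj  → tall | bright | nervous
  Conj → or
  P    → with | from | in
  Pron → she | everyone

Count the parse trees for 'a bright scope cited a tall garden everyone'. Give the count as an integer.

1

[S [NP [Det a] [AP [Adj bright]] [N scope]] [VP [V cited] [NP [Det a] [AP [Adj tall]] [N garden]] [NP [Pron everyone]]]]
No rule offers an alternative attachment or grouping for any span, so this is the only derivation.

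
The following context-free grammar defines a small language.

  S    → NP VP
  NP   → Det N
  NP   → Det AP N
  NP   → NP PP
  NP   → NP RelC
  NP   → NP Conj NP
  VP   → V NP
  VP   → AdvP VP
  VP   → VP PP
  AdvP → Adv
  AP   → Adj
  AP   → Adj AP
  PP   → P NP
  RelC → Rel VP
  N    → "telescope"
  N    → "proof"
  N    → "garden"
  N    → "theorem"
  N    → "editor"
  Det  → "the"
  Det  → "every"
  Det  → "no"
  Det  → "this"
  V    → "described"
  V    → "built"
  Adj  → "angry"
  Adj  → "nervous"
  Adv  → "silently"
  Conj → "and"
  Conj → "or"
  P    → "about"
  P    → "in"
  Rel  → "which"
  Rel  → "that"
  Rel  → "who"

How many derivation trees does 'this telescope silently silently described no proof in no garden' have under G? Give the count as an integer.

4

Two of the 4 distinct bracketings:
[S [NP [Det this] [N telescope]] [VP [AdvP [Adv silently]] [VP [AdvP [Adv silently]] [VP [V described] [NP [NP [Det no] [N proof]] [PP [P in] [NP [Det no] [N garden]]]]]]]]
[S [NP [Det this] [N telescope]] [VP [AdvP [Adv silently]] [VP [AdvP [Adv silently]] [VP [VP [V described] [NP [Det no] [N proof]]] [PP [P in] [NP [Det no] [N garden]]]]]]]
The difference turns on whether NP → NP PP is used at the relevant span, versus an alternative expansion of NP.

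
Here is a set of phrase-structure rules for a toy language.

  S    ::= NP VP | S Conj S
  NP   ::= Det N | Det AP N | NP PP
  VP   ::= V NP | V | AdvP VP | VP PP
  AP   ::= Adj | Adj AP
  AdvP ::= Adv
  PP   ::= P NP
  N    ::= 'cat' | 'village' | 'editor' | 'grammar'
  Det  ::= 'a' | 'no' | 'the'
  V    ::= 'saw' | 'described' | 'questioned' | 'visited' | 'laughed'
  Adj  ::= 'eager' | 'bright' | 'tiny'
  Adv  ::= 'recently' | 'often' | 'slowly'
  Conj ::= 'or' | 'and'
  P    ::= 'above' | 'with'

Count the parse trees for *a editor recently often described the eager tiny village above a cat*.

4

Two of the 4 distinct bracketings:
[S [NP [Det a] [N editor]] [VP [AdvP [Adv recently]] [VP [AdvP [Adv often]] [VP [V described] [NP [NP [Det the] [AP [Adj eager] [AP [Adj tiny]]] [N village]] [PP [P above] [NP [Det a] [N cat]]]]]]]]
[S [NP [Det a] [N editor]] [VP [AdvP [Adv recently]] [VP [AdvP [Adv often]] [VP [VP [V described] [NP [Det the] [AP [Adj eager] [AP [Adj tiny]]] [N village]]] [PP [P above] [NP [Det a] [N cat]]]]]]]
The difference turns on whether NP → NP PP is used at the relevant span, versus an alternative expansion of NP.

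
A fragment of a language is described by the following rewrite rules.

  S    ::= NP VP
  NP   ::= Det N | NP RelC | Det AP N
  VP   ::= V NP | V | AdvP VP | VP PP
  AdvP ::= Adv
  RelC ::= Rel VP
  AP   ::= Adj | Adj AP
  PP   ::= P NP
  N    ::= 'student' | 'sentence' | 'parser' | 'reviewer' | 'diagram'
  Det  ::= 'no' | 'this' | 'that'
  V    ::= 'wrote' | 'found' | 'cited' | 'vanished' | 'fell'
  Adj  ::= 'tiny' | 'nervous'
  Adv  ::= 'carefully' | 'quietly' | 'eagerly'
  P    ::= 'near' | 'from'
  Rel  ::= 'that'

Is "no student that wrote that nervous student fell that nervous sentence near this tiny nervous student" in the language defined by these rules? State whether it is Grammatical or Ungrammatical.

Grammatical

S
  NP
    NP
      Det: no
      N: student
    RelC
      Rel: that
      VP
        V: wrote
        NP
          Det: that
          AP
            Adj: nervous
          N: student
  VP
    VP
      V: fell
      NP
        Det: that
        AP
          Adj: nervous
        N: sentence
    PP
      P: near
      NP
        Det: this
        AP
          Adj: tiny
          AP
            Adj: nervous
        N: student
Each bracket corresponds to one application of a listed rule, so the string is derivable from S.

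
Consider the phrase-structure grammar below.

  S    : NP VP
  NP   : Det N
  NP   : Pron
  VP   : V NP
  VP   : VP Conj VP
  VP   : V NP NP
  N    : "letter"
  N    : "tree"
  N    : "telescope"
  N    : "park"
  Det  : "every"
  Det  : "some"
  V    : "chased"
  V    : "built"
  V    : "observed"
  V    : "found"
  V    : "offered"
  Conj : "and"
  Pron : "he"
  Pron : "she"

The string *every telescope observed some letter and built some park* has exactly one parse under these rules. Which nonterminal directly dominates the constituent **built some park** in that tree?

VP

[S [NP [Det every] [N telescope]] [VP [VP [V observed] [NP [Det some] [N letter]]] [Conj and] [VP [V built] [NP [Det some] [N park]]]]]
The span 'built some park' is the VP node built by VP → V NP.
Its mother is the VP built by VP → VP Conj VP.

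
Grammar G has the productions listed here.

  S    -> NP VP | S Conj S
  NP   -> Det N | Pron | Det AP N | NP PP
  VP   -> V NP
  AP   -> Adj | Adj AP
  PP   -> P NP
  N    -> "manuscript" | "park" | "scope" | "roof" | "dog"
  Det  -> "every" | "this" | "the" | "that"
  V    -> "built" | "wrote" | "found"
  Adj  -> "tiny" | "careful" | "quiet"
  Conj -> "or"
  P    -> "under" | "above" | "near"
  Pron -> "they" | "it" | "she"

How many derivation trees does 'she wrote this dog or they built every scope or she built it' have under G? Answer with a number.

The two bracketings:
[S [S [NP [Pron she]] [VP [V wrote] [NP [Det this] [N dog]]]] [Conj or] [S [S [NP [Pron they]] [VP [V built] [NP [Det every] [N scope]]]] [Conj or] [S [NP [Pron she]] [VP [V built] [NP [Pron it]]]]]]
[S [S [S [NP [Pron she]] [VP [V wrote] [NP [Det this] [N dog]]]] [Conj or] [S [NP [Pron they]] [VP [V built] [NP [Det every] [N scope]]]]] [Conj or] [S [NP [Pron she]] [VP [V built] [NP [Pron it]]]]]
The trees differ in how a recursive rule is bracketed over the same span.

2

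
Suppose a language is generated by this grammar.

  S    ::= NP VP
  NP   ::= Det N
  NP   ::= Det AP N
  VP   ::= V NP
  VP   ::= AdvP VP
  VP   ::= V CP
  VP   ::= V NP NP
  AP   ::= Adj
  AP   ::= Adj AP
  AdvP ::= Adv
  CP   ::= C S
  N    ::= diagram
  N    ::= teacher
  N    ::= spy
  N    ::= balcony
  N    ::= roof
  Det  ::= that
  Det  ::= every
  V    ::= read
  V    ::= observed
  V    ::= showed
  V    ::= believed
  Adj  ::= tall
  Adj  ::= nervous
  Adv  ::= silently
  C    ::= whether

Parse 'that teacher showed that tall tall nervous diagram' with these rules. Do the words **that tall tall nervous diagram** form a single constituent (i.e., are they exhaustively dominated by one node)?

Yes

[S [NP [Det that] [N teacher]] [VP [V showed] [NP [Det that] [AP [Adj tall] [AP [Adj tall] [AP [Adj nervous]]]] [N diagram]]]]
The words 'that tall tall nervous diagram' are exhaustively dominated by a single NP node (built by NP → Det AP N), so they form a constituent.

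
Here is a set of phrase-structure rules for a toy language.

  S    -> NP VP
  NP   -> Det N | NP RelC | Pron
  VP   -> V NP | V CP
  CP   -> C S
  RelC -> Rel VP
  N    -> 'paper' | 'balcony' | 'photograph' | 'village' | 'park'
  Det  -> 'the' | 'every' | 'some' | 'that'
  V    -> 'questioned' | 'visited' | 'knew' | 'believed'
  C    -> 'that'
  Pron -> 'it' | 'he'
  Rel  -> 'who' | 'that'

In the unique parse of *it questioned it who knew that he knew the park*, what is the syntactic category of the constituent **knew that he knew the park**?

[S [NP [Pron it]] [VP [V questioned] [NP [NP [Pron it]] [RelC [Rel who] [VP [V knew] [CP [C that] [S [NP [Pron he]] [VP [V knew] [NP [Det the] [N park]]]]]]]]]]
The span 'knew that he knew the park' is the VP node built by VP → V CP.

VP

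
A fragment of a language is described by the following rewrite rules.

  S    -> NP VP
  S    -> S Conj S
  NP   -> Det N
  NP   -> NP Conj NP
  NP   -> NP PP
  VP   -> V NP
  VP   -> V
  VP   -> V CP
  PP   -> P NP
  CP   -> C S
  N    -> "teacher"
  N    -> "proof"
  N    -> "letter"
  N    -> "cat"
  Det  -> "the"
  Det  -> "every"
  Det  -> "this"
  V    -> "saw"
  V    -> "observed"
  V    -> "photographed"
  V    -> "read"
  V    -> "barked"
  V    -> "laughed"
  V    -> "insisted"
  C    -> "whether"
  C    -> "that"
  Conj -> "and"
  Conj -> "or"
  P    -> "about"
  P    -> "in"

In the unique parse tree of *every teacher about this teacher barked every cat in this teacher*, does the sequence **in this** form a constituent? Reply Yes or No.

No

[S [NP [NP [Det every] [N teacher]] [PP [P about] [NP [Det this] [N teacher]]]] [VP [V barked] [NP [NP [Det every] [N cat]] [PP [P in] [NP [Det this] [N teacher]]]]]]
The smallest constituent containing 'in this' is the PP spanning 'in this teacher'; no single node in the tree dominates exactly the given words.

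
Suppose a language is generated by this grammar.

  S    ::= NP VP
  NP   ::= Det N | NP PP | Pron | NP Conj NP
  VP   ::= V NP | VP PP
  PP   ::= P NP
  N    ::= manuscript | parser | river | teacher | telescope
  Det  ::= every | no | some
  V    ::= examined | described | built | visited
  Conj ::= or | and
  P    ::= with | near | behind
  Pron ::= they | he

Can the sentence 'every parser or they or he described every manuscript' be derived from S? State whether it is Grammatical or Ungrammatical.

Grammatical

[S [NP [NP [Det every] [N parser]] [Conj or] [NP [NP [Pron they]] [Conj or] [NP [Pron he]]]] [VP [V described] [NP [Det every] [N manuscript]]]]
The bracketing above is licensed at every node by one of the given productions, with S at the root.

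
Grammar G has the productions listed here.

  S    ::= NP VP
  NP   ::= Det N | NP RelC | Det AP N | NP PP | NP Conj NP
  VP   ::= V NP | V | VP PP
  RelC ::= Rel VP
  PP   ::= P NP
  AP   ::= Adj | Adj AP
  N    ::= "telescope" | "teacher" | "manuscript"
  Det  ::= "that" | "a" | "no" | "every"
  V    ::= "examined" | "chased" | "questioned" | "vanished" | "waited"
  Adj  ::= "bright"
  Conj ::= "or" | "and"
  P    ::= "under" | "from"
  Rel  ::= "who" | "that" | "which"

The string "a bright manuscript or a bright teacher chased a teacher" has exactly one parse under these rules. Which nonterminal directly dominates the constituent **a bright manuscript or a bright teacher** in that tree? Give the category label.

[S [NP [NP [Det a] [AP [Adj bright]] [N manuscript]] [Conj or] [NP [Det a] [AP [Adj bright]] [N teacher]]] [VP [V chased] [NP [Det a] [N teacher]]]]
The span 'a bright manuscript or a bright teacher' is the NP node built by NP → NP Conj NP.
Its mother is the S built by S → NP VP.

S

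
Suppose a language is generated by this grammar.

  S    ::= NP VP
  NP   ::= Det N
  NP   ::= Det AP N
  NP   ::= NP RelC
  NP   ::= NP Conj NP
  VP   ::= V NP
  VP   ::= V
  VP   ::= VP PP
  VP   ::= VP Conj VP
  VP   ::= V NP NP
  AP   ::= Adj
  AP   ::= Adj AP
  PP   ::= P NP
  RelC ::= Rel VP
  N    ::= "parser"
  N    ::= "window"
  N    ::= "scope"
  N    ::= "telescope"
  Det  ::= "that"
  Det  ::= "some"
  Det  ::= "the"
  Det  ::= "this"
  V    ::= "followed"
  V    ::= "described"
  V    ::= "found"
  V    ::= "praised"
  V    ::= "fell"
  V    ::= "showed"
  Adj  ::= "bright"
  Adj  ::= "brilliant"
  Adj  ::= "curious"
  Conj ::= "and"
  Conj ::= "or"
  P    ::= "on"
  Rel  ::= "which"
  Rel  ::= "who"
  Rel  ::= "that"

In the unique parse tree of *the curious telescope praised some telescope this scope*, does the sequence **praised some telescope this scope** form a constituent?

[S [NP [Det the] [AP [Adj curious]] [N telescope]] [VP [V praised] [NP [Det some] [N telescope]] [NP [Det this] [N scope]]]]
The words 'praised some telescope this scope' are exhaustively dominated by a single VP node (built by VP → V NP NP), so they form a constituent.

Yes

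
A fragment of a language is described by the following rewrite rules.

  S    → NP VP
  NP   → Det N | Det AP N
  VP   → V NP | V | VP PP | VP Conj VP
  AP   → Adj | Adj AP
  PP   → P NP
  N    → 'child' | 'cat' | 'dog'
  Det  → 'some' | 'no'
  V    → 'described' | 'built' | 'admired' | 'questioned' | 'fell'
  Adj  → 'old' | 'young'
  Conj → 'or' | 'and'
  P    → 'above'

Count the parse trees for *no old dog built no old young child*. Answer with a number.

1

[S [NP [Det no] [AP [Adj old]] [N dog]] [VP [V built] [NP [Det no] [AP [Adj old] [AP [Adj young]]] [N child]]]]
No rule offers an alternative attachment or grouping for any span, so this is the only derivation.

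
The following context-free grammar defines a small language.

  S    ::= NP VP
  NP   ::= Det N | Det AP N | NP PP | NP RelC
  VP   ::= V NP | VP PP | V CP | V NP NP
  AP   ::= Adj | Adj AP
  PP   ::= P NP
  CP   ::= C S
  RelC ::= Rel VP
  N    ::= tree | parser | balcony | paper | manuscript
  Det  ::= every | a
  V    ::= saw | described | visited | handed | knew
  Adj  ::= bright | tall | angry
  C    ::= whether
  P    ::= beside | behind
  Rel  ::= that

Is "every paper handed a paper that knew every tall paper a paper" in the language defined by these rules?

Grammatical

[S [NP [Det every] [N paper]] [VP [V handed] [NP [NP [Det a] [N paper]] [RelC [Rel that] [VP [V knew] [NP [Det every] [AP [Adj tall]] [N paper]] [NP [Det a] [N paper]]]]]]]
The bracketing above is licensed at every node by one of the given productions, with S at the root.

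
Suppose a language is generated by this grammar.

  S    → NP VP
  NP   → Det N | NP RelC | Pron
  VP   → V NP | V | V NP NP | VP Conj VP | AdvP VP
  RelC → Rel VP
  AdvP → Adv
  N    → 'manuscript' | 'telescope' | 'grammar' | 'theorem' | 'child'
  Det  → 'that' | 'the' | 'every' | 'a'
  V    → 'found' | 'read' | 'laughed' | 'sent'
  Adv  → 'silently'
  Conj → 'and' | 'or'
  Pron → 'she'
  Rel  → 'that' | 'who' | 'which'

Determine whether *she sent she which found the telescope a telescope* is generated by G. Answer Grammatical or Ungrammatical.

[S [NP [Pron she]] [VP [V sent] [NP [NP [Pron she]] [RelC [Rel which] [VP [V found] [NP [Det the] [N telescope]] [NP [Det a] [N telescope]]]]]]]
Each bracket corresponds to one application of a listed rule, so the string is derivable from S.

Grammatical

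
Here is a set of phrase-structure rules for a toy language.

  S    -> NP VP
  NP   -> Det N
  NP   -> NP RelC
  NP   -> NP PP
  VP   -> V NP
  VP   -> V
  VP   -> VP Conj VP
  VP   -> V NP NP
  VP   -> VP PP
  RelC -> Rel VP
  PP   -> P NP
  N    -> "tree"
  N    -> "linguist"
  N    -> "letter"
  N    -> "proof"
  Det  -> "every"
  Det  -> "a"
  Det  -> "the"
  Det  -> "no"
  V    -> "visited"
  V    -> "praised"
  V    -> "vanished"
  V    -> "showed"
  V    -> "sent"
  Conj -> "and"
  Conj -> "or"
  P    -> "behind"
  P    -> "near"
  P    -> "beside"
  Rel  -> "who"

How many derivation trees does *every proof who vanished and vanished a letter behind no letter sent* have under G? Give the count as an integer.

4

Two of the 4 distinct bracketings:
[S [NP [NP [Det every] [N proof]] [RelC [Rel who] [VP [VP [V vanished]] [Conj and] [VP [V vanished] [NP [NP [Det a] [N letter]] [PP [P behind] [NP [Det no] [N letter]]]]]]]] [VP [V sent]]]
[S [NP [NP [Det every] [N proof]] [RelC [Rel who] [VP [VP [V vanished]] [Conj and] [VP [VP [V vanished] [NP [Det a] [N letter]]] [PP [P behind] [NP [Det no] [N letter]]]]]]] [VP [V sent]]]
The difference turns on whether NP → NP PP is used at the relevant span, versus an alternative expansion of NP.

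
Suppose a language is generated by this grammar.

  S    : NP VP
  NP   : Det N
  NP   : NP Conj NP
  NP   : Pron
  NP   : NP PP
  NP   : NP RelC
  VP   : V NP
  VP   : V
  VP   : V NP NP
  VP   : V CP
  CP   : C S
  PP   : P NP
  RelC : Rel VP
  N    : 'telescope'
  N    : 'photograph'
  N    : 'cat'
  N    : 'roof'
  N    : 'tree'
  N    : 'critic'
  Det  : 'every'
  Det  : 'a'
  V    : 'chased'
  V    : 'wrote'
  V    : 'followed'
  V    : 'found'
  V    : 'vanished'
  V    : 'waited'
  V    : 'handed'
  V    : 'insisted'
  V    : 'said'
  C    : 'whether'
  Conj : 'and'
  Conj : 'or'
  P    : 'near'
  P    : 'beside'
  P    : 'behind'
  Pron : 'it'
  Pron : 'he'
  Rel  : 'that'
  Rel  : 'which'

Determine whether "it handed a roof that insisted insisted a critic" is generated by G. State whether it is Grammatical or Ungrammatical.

For S → NP VP, the only prefix that parses as NP is 'it', but the remainder 'handed a roof that insisted insisted a critic' is not a VP under these rules.

Ungrammatical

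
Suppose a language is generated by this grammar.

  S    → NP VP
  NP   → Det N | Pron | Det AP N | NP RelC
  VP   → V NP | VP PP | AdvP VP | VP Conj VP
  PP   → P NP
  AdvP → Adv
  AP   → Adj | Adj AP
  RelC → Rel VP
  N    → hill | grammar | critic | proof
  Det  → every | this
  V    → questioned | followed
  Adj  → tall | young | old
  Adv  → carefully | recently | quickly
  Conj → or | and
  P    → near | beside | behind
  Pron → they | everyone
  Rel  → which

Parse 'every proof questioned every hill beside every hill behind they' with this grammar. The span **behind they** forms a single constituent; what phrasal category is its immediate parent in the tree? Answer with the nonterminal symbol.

VP

[S [NP [Det every] [N proof]] [VP [VP [VP [V questioned] [NP [Det every] [N hill]]] [PP [P beside] [NP [Det every] [N hill]]]] [PP [P behind] [NP [Pron they]]]]]
The span 'behind they' is the PP node built by PP → P NP.
Its mother is the VP built by VP → VP PP.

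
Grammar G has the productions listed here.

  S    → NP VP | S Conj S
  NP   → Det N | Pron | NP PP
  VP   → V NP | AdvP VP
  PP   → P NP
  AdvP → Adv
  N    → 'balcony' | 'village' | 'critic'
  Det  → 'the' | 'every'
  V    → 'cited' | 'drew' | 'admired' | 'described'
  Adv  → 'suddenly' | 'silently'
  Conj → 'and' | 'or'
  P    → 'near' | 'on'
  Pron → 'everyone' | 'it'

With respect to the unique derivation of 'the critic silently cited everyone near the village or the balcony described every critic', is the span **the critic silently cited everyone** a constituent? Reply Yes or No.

No

[S [S [NP [Det the] [N critic]] [VP [AdvP [Adv silently]] [VP [V cited] [NP [NP [Pron everyone]] [PP [P near] [NP [Det the] [N village]]]]]]] [Conj or] [S [NP [Det the] [N balcony]] [VP [V described] [NP [Det every] [N critic]]]]]
The smallest constituent containing 'the critic silently cited everyone' is the S spanning 'the critic silently cited everyone near the village'; no single node in the tree dominates exactly the given words.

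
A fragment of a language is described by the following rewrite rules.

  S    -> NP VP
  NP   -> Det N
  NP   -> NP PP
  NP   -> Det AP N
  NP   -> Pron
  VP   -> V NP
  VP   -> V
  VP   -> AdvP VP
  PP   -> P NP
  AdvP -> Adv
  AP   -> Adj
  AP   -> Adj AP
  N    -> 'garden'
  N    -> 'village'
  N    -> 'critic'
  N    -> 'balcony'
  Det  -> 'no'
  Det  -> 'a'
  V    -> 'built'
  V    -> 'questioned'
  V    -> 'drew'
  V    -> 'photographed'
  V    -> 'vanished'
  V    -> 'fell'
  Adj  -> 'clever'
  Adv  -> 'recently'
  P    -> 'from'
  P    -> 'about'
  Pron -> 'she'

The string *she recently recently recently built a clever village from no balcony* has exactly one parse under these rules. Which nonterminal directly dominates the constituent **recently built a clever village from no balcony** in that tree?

[S [NP [Pron she]] [VP [AdvP [Adv recently]] [VP [AdvP [Adv recently]] [VP [AdvP [Adv recently]] [VP [V built] [NP [NP [Det a] [AP [Adj clever]] [N village]] [PP [P from] [NP [Det no] [N balcony]]]]]]]]]
The span 'recently built a clever village from no balcony' is the VP node built by VP → AdvP VP.
Its mother is the VP built by VP → AdvP VP.

VP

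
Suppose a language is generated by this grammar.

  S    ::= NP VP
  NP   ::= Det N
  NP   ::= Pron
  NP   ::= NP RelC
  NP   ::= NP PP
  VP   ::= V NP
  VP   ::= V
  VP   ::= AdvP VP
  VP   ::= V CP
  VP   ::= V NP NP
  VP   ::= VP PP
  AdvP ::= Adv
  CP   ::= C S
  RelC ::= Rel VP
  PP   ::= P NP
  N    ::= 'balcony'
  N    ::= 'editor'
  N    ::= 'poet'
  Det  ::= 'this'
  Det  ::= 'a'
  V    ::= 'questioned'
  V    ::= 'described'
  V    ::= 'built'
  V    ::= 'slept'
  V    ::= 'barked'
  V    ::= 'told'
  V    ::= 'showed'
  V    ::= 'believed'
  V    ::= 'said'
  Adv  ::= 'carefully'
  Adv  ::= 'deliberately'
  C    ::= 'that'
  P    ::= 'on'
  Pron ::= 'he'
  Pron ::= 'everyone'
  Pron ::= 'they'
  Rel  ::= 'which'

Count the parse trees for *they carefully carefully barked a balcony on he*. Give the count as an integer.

Two of the 4 distinct bracketings:
[S [NP [Pron they]] [VP [AdvP [Adv carefully]] [VP [AdvP [Adv carefully]] [VP [V barked] [NP [NP [Det a] [N balcony]] [PP [P on] [NP [Pron he]]]]]]]]
[S [NP [Pron they]] [VP [AdvP [Adv carefully]] [VP [AdvP [Adv carefully]] [VP [VP [V barked] [NP [Det a] [N balcony]]] [PP [P on] [NP [Pron he]]]]]]]
The difference turns on whether NP → NP PP is used at the relevant span, versus an alternative expansion of NP.

4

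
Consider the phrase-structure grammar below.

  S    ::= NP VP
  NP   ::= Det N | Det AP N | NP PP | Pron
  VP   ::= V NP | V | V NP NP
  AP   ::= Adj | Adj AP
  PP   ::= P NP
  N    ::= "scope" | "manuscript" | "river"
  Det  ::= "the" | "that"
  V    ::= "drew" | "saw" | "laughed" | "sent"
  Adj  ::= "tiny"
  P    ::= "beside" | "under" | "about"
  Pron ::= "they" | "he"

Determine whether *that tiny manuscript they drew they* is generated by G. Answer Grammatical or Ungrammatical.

Ungrammatical

For S → NP VP, the only prefix that parses as NP is 'that tiny manuscript', but the remainder 'they drew they' is not a VP under these rules.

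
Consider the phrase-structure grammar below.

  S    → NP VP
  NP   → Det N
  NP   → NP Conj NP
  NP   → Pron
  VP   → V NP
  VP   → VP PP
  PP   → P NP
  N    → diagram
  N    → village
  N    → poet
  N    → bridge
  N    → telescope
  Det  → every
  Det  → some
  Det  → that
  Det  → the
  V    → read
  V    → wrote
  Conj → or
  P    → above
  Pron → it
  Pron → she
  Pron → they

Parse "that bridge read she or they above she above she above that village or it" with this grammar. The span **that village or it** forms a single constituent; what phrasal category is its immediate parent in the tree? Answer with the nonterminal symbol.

[S [NP [Det that] [N bridge]] [VP [VP [VP [VP [V read] [NP [NP [Pron she]] [Conj or] [NP [Pron they]]]] [PP [P above] [NP [Pron she]]]] [PP [P above] [NP [Pron she]]]] [PP [P above] [NP [NP [Det that] [N village]] [Conj or] [NP [Pron it]]]]]]
The span 'that village or it' is the NP node built by NP → NP Conj NP.
Its mother is the PP built by PP → P NP.

PP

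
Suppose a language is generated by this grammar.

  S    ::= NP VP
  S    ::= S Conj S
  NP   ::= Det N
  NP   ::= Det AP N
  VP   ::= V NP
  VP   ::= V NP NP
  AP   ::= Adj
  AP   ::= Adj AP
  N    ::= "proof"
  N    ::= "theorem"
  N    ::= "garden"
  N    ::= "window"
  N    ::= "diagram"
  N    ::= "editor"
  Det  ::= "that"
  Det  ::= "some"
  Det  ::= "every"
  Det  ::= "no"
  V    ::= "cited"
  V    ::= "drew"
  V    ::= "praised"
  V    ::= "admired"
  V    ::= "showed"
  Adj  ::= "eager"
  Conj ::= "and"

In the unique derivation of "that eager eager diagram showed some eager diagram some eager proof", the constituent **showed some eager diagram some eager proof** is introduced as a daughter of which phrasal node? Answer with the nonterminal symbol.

S

[S [NP [Det that] [AP [Adj eager] [AP [Adj eager]]] [N diagram]] [VP [V showed] [NP [Det some] [AP [Adj eager]] [N diagram]] [NP [Det some] [AP [Adj eager]] [N proof]]]]
The span 'showed some eager diagram some eager proof' is the VP node built by VP → V NP NP.
Its mother is the S built by S → NP VP.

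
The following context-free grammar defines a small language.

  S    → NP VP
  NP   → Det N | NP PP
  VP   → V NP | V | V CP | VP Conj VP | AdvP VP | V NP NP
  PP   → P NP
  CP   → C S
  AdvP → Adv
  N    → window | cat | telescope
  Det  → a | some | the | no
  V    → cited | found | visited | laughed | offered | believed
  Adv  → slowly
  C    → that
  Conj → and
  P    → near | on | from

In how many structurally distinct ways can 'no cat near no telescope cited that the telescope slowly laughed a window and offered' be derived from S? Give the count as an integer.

3

Two of the 3 distinct bracketings:
[S [NP [NP [Det no] [N cat]] [PP [P near] [NP [Det no] [N telescope]]]] [VP [V cited] [CP [C that] [S [NP [Det the] [N telescope]] [VP [VP [AdvP [Adv slowly]] [VP [V laughed] [NP [Det a] [N window]]]] [Conj and] [VP [V offered]]]]]]]
[S [NP [NP [Det no] [N cat]] [PP [P near] [NP [Det no] [N telescope]]]] [VP [V cited] [CP [C that] [S [NP [Det the] [N telescope]] [VP [AdvP [Adv slowly]] [VP [VP [V laughed] [NP [Det a] [N window]]] [Conj and] [VP [V offered]]]]]]]]
The trees differ in how a recursive rule is bracketed over the same span.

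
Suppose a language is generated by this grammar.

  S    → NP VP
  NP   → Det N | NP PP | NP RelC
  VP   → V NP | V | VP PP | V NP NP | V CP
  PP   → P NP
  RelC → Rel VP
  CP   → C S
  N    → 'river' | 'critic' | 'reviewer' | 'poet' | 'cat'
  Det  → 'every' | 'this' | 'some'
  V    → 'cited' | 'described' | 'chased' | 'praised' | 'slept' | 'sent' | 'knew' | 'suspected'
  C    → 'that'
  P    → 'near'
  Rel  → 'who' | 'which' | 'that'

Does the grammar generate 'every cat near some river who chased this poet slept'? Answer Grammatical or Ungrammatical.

S
  NP
    NP
      Det: every
      N: cat
    PP
      P: near
      NP
        NP
          Det: some
          N: river
        RelC
          Rel: who
          VP
            V: chased
            NP
              Det: this
              N: poet
  VP
    V: slept
Each bracket corresponds to one application of a listed rule, so the string is derivable from S.

Grammatical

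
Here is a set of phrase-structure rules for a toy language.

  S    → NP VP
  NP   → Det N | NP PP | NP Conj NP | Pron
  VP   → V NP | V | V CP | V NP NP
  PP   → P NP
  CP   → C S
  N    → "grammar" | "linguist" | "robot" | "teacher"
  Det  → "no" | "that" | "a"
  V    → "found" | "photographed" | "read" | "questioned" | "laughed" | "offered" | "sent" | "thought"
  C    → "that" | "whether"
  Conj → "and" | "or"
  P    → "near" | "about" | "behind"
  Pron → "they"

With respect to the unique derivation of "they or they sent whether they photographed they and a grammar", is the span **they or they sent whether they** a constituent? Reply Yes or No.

No

[S [NP [NP [Pron they]] [Conj or] [NP [Pron they]]] [VP [V sent] [CP [C whether] [S [NP [Pron they]] [VP [V photographed] [NP [NP [Pron they]] [Conj and] [NP [Det a] [N grammar]]]]]]]]
The smallest constituent containing 'they or they sent whether they' is the S spanning 'they or they sent whether they photographed they and a grammar'; no single node in the tree dominates exactly the given words.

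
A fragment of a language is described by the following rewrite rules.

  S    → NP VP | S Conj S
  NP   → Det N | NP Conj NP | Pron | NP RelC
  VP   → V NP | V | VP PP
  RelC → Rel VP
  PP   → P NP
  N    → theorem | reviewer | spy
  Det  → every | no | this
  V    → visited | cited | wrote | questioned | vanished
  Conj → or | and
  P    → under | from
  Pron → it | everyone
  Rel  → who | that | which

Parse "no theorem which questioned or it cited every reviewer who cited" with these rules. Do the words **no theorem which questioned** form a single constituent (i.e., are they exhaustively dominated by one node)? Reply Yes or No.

Yes

[S [NP [NP [NP [Det no] [N theorem]] [RelC [Rel which] [VP [V questioned]]]] [Conj or] [NP [Pron it]]] [VP [V cited] [NP [NP [Det every] [N reviewer]] [RelC [Rel who] [VP [V cited]]]]]]
The words 'no theorem which questioned' are exhaustively dominated by a single NP node (built by NP → NP RelC), so they form a constituent.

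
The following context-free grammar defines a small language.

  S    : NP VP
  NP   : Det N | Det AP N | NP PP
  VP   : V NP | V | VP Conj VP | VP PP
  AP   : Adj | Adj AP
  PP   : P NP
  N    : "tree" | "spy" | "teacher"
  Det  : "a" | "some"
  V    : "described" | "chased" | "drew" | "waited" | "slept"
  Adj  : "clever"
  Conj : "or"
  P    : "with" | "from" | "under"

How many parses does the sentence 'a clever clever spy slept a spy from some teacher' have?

The two bracketings:
[S [NP [Det a] [AP [Adj clever] [AP [Adj clever]]] [N spy]] [VP [V slept] [NP [NP [Det a] [N spy]] [PP [P from] [NP [Det some] [N teacher]]]]]]
[S [NP [Det a] [AP [Adj clever] [AP [Adj clever]]] [N spy]] [VP [VP [V slept] [NP [Det a] [N spy]]] [PP [P from] [NP [Det some] [N teacher]]]]]
The difference turns on whether NP → NP PP is used at the relevant span, versus an alternative expansion of NP.

2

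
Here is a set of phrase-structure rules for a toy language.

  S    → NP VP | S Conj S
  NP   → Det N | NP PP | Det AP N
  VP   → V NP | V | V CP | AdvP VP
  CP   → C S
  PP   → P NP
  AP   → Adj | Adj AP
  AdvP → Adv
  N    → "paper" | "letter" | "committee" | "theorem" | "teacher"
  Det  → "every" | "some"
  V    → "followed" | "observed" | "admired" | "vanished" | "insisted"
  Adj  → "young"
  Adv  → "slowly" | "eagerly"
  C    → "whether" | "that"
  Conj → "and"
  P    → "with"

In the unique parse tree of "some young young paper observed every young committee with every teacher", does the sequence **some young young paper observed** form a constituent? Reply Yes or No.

[S [NP [Det some] [AP [Adj young] [AP [Adj young]]] [N paper]] [VP [V observed] [NP [NP [Det every] [AP [Adj young]] [N committee]] [PP [P with] [NP [Det every] [N teacher]]]]]]
The smallest constituent containing 'some young young paper observed' is the S spanning 'some young young paper observed every young committee with every teacher'; no single node in the tree dominates exactly the given words.

No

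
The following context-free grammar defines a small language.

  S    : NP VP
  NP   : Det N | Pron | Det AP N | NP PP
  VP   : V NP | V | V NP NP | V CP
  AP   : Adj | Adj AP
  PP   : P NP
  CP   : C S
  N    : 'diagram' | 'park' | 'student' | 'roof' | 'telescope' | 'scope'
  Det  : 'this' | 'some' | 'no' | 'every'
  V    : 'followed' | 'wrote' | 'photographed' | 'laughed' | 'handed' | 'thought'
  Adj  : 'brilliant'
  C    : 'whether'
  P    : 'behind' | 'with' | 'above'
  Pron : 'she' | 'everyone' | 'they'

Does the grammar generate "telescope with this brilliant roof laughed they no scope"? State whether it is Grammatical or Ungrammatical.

Ungrammatical

For S → NP VP, no prefix of the string parses as an NP.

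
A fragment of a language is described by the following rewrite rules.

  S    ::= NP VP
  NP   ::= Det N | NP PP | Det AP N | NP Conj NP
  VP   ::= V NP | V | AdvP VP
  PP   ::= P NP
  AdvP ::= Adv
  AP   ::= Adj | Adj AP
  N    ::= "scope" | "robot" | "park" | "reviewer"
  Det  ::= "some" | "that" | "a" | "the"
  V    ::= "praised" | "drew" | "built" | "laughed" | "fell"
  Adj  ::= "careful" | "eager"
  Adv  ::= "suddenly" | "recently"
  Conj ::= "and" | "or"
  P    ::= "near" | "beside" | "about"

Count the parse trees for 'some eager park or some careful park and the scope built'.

2

The two bracketings:
[S [NP [NP [Det some] [AP [Adj eager]] [N park]] [Conj or] [NP [NP [Det some] [AP [Adj careful]] [N park]] [Conj and] [NP [Det the] [N scope]]]] [VP [V built]]]
[S [NP [NP [NP [Det some] [AP [Adj eager]] [N park]] [Conj or] [NP [Det some] [AP [Adj careful]] [N park]]] [Conj and] [NP [Det the] [N scope]]] [VP [V built]]]
The trees differ in how a recursive rule is bracketed over the same span.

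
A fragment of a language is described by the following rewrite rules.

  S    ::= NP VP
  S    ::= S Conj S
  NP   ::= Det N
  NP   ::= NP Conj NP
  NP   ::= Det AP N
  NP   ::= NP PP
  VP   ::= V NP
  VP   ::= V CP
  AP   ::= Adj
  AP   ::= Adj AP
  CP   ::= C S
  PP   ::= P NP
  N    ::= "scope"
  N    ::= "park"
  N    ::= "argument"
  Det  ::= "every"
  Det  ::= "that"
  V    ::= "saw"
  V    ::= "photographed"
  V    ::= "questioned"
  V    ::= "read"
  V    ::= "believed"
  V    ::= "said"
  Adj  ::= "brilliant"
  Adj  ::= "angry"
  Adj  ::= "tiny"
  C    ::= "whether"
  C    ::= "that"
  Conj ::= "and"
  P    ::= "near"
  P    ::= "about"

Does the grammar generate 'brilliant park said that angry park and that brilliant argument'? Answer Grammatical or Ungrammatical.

For S → NP VP, no prefix of the string parses as an NP. The alternative S rule S → S Conj S likewise has no satisfying split.

Ungrammatical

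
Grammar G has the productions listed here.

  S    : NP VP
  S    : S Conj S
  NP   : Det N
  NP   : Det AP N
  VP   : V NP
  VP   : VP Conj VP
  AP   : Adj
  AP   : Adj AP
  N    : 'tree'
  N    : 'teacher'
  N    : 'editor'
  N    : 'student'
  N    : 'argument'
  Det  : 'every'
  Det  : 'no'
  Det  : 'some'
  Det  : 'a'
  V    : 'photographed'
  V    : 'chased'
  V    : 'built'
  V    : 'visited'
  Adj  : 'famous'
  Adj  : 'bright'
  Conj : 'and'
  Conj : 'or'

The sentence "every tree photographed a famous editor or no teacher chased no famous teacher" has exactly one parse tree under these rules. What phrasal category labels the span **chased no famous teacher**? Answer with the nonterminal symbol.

[S [S [NP [Det every] [N tree]] [VP [V photographed] [NP [Det a] [AP [Adj famous]] [N editor]]]] [Conj or] [S [NP [Det no] [N teacher]] [VP [V chased] [NP [Det no] [AP [Adj famous]] [N teacher]]]]]
The span 'chased no famous teacher' is the VP node built by VP → V NP.

VP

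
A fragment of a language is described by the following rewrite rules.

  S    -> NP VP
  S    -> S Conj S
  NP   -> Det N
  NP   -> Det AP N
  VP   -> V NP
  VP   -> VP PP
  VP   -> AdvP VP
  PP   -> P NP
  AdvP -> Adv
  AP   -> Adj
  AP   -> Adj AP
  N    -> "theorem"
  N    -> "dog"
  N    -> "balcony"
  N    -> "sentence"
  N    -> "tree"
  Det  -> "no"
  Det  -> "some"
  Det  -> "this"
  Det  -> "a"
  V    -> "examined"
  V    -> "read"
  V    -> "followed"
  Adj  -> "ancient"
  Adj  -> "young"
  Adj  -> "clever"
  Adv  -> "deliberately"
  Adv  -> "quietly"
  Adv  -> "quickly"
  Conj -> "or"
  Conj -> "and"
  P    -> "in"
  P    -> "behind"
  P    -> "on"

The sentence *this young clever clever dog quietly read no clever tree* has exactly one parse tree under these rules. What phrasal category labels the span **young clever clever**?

S
  NP
    Det: this
    AP
      Adj: young
      AP
        Adj: clever
        AP
          Adj: clever
    N: dog
  VP
    AdvP
      Adv: quietly
    VP
      V: read
      NP
        Det: no
        AP
          Adj: clever
        N: tree
The span 'young clever clever' is the AP node built by AP → Adj AP.

AP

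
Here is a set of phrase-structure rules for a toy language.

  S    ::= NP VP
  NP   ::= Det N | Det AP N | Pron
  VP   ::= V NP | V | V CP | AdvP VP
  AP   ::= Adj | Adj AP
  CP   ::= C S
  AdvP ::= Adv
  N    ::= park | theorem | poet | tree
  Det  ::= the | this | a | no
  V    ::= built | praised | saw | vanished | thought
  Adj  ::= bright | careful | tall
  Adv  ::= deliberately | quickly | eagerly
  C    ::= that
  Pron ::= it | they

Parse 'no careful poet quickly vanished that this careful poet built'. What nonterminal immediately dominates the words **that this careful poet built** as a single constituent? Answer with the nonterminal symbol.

[S [NP [Det no] [AP [Adj careful]] [N poet]] [VP [AdvP [Adv quickly]] [VP [V vanished] [CP [C that] [S [NP [Det this] [AP [Adj careful]] [N poet]] [VP [V built]]]]]]]
The span 'that this careful poet built' is the CP node built by CP → C S.

CP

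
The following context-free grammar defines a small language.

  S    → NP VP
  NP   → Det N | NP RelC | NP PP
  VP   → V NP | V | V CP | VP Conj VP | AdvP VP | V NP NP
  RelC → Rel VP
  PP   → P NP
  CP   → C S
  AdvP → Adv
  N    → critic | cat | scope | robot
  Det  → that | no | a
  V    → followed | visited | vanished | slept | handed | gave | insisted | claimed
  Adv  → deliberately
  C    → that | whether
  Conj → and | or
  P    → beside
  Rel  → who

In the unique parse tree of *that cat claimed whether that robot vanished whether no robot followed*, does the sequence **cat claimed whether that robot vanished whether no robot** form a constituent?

No

[S [NP [Det that] [N cat]] [VP [V claimed] [CP [C whether] [S [NP [Det that] [N robot]] [VP [V vanished] [CP [C whether] [S [NP [Det no] [N robot]] [VP [V followed]]]]]]]]]
The smallest constituent containing 'cat claimed whether that robot vanished whether no robot' is the S spanning 'that cat claimed whether that robot vanished whether no robot followed'; no single node in the tree dominates exactly the given words.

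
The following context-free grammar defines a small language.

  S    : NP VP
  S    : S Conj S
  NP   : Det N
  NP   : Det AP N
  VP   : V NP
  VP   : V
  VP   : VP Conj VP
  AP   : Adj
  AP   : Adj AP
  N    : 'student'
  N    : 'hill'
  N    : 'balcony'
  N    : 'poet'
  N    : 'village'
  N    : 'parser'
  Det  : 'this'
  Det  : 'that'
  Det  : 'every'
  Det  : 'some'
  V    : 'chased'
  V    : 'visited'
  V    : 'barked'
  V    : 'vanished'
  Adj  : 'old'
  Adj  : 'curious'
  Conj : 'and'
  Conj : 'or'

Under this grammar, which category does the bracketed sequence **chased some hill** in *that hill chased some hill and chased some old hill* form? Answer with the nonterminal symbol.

S
  NP
    Det: that
    N: hill
  VP
    VP
      V: chased
      NP
        Det: some
        N: hill
    Conj: and
    VP
      V: chased
      NP
        Det: some
        AP
          Adj: old
        N: hill
The span 'chased some hill' is the VP node built by VP → V NP.

VP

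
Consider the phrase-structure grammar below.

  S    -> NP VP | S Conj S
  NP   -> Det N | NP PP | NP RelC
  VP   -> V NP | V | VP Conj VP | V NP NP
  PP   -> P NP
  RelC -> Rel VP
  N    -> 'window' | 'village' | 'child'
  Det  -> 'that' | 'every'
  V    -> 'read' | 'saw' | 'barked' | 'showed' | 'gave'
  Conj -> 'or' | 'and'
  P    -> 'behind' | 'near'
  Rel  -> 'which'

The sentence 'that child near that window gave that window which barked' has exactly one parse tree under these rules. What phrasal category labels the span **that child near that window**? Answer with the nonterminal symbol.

NP

S
  NP
    NP
      Det: that
      N: child
    PP
      P: near
      NP
        Det: that
        N: window
  VP
    V: gave
    NP
      NP
        Det: that
        N: window
      RelC
        Rel: which
        VP
          V: barked
The span 'that child near that window' is the NP node built by NP → NP PP.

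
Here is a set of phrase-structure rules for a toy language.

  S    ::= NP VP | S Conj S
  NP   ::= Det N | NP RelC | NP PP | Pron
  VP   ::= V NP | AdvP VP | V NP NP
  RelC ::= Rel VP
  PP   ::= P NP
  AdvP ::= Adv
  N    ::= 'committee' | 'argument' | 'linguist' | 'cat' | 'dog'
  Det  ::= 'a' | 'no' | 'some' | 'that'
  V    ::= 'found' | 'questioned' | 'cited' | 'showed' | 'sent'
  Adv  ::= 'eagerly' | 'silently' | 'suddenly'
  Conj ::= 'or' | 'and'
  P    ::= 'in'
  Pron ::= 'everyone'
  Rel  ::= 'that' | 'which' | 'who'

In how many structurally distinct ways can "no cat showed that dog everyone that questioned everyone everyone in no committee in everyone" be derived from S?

Two of the 5 distinct bracketings:
[S [NP [Det no] [N cat]] [VP [V showed] [NP [Det that] [N dog]] [NP [NP [Pron everyone]] [RelC [Rel that] [VP [V questioned] [NP [Pron everyone]] [NP [NP [Pron everyone]] [PP [P in] [NP [NP [Det no] [N committee]] [PP [P in] [NP [Pron everyone]]]]]]]]]]]
[S [NP [Det no] [N cat]] [VP [V showed] [NP [Det that] [N dog]] [NP [NP [Pron everyone]] [RelC [Rel that] [VP [V questioned] [NP [Pron everyone]] [NP [NP [NP [Pron everyone]] [PP [P in] [NP [Det no] [N committee]]]] [PP [P in] [NP [Pron everyone]]]]]]]]]
The trees differ in how a recursive rule is bracketed over the same span.

5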